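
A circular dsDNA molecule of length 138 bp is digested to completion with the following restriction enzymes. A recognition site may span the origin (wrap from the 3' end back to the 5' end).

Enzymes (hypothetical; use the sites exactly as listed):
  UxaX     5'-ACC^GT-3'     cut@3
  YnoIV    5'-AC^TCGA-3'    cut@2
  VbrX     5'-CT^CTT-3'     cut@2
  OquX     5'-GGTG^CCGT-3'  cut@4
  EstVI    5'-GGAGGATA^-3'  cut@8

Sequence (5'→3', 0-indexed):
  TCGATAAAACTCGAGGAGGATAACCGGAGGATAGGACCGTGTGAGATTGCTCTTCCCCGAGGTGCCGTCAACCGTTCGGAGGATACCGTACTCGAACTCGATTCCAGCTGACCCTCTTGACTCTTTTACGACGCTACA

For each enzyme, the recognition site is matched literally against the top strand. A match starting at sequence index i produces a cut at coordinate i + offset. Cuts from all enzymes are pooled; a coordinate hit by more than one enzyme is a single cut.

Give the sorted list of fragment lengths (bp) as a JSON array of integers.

[2,4,5,6,7,9,11,12,12,13,13,18,26]

Scan for sites:
  UxaX (ACCGT, off=3): starts [35, 70, 84] → cuts [38, 73, 87]
  YnoIV (ACTCGA, off=2): starts [8, 89, 95] → cuts [10, 91, 97]
  VbrX (CTCTT, off=2): starts [49, 113, 120] → cuts [51, 115, 122]
  OquX (GGTGCCGT, off=4): starts [60] → cuts [64]
  EstVI (GGAGGATA, off=8): starts [14, 25, 77] → cuts [22, 33, 85]

Pooled cuts: [10, 22, 33, 38, 51, 64, 73, 85, 87, 91, 97, 115, 122]

Fragments:
  10→22: 12 bp
  22→33: 11 bp
  33→38: 5 bp
  38→51: 13 bp
  51→64: 13 bp
  64→73: 9 bp
  73→85: 12 bp
  85→87: 2 bp
  87→91: 4 bp
  91→97: 6 bp
  97→115: 18 bp
  115→122: 7 bp
  122→10 (wrap): 138-122+10 = 26 bp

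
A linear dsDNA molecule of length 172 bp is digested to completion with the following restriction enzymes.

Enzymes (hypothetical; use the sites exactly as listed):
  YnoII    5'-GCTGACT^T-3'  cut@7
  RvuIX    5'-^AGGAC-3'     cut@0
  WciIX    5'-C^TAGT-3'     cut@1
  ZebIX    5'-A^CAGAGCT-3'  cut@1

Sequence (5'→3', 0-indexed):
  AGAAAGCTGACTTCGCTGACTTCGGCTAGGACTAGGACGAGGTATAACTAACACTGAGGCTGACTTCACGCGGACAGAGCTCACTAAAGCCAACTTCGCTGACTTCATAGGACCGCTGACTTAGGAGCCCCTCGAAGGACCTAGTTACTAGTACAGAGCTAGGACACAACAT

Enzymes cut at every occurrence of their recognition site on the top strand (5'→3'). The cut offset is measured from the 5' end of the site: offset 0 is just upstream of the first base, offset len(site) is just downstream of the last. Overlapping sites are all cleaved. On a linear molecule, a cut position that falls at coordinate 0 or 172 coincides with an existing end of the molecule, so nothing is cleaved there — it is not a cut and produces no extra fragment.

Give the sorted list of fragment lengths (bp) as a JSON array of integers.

Scan for sites:
  YnoII GCTGACTT/7: at [5, 14, 58, 97, 114] ⇒ [12, 21, 65, 104, 121]
  RvuIX AGGAC/0: at [27, 33, 108, 135, 160] ⇒ [27, 33, 108, 135, 160]
  WciIX CTAGT/1: at [140, 147] ⇒ [141, 148]
  ZebIX ACAGAGCT/1: at [73, 152] ⇒ [74, 153]

Pooled cuts: [12, 21, 27, 33, 65, 74, 104, 108, 121, 135, 141, 148, 153, 160]

Fragment lengths:
  [0,12): 12 bp
  [12,21): 9 bp
  [21,27): 6 bp
  [27,33): 6 bp
  [33,65): 32 bp
  [65,74): 9 bp
  [74,104): 30 bp
  [104,108): 4 bp
  [108,121): 13 bp
  [121,135): 14 bp
  [135,141): 6 bp
  [141,148): 7 bp
  [148,153): 5 bp
  [153,160): 7 bp
  [160,172): 12 bp

[4,5,6,6,6,7,7,9,9,12,12,13,14,30,32]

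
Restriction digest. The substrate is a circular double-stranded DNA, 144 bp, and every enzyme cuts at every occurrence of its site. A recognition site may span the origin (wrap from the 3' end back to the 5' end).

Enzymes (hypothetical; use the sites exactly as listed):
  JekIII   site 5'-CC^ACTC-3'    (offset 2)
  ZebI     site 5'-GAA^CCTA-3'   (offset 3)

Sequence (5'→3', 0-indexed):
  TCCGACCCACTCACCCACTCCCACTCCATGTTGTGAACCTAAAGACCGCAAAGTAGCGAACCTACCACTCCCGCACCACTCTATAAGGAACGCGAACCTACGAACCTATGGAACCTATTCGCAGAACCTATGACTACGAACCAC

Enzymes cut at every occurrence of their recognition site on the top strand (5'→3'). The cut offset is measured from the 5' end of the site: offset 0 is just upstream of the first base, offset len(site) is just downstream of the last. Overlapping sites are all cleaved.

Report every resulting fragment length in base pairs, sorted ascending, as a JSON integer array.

Site scan:
  JekIII (CCACTC, off=2): starts [6, 14, 20, 64, 75, 140] → cuts [8, 16, 22, 66, 77, 142]
  ZebI (GAACCTA, off=3): starts [34, 57, 93, 101, 110, 123] → cuts [37, 60, 96, 104, 113, 126]

Pooled cuts: [8, 16, 22, 37, 60, 66, 77, 96, 104, 113, 126, 142]

Fragments:
  8→16: 8 bp
  16→22: 6 bp
  22→37: 15 bp
  37→60: 23 bp
  60→66: 6 bp
  66→77: 11 bp
  77→96: 19 bp
  96→104: 8 bp
  104→113: 9 bp
  113→126: 13 bp
  126→142: 16 bp
  142→8 (wrap): 144-142+8 = 10 bp

[6,6,8,8,9,10,11,13,15,16,19,23]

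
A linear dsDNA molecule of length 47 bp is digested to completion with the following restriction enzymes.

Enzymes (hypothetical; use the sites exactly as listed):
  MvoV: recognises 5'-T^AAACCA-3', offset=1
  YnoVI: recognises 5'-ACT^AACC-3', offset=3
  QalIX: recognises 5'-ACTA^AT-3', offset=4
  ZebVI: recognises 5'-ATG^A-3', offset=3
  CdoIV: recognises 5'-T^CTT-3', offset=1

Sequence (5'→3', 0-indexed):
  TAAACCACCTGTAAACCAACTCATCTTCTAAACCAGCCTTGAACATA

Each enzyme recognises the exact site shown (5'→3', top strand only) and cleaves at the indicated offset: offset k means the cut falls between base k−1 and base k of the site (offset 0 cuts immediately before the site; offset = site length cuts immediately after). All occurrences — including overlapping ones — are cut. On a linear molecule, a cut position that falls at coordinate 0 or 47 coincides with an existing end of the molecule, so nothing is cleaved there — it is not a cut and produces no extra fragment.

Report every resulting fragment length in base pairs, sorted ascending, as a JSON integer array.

Scan for sites:
  MvoV (TAAACCA, off=1): starts [0, 11, 28] → cuts [1, 12, 29]
  YnoVI (ACTAACC, off=3): no sites
  QalIX (ACTAAT, off=4): no sites
  ZebVI (ATGA, off=3): no sites
  CdoIV (TCTT, off=1): starts [23] → cuts [24]

All cut coordinates (distinct, sorted): [1, 12, 24, 29]

Fragment lengths:
  [0,1): 1 bp
  [1,12): 11 bp
  [12,24): 12 bp
  [24,29): 5 bp
  [29,47): 18 bp

[1,5,11,12,18]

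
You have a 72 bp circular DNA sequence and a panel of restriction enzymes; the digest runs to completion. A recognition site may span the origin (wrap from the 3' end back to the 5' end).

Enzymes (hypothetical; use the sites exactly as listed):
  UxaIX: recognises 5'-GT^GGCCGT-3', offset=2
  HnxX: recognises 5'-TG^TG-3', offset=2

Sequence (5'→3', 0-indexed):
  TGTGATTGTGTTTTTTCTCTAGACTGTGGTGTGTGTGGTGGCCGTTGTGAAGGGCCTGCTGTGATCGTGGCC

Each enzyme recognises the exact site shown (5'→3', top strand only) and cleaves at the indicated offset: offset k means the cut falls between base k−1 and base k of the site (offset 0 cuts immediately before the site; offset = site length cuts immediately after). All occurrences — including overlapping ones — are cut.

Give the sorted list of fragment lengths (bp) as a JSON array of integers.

[2,2,4,5,6,8,13,14,18]

Scan for sites:
  UxaIX (GTGGCCGT, off=2): starts [37] → cuts [39]
  HnxX (TGTG, off=2): starts [0, 6, 24, 29, 31, 33, 45, 59] → cuts [2, 8, 26, 31, 33, 35, 47, 61]

Pooled cuts: [2, 8, 26, 31, 33, 35, 39, 47, 61]

Fragment lengths:
  2→8: 6 bp
  8→26: 18 bp
  26→31: 5 bp
  31→33: 2 bp
  33→35: 2 bp
  35→39: 4 bp
  39→47: 8 bp
  47→61: 14 bp
  61→2 (wrap): 72-61+2 = 13 bp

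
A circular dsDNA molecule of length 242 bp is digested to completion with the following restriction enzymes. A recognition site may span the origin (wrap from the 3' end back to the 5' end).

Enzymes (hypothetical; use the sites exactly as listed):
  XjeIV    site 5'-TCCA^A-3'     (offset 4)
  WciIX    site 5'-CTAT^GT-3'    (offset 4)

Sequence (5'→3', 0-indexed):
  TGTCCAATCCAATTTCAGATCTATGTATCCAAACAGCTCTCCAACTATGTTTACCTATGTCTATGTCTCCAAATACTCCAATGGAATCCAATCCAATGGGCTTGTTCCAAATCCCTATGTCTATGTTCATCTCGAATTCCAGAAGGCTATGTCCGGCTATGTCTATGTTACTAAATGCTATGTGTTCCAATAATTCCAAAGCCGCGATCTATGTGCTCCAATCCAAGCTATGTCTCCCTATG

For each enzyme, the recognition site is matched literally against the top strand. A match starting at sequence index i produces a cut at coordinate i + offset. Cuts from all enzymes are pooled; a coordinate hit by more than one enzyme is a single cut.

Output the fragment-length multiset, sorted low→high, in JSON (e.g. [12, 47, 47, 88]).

Site scan:
  XjeIV (TCCAA, off=4): starts [2, 7, 27, 39, 67, 76, 86, 91, 105, 185, 194, 216, 221] → cuts [6, 11, 31, 43, 71, 80, 90, 95, 109, 189, 198, 220, 225]
  WciIX (CTATGT, off=4): starts [20, 44, 54, 60, 114, 120, 146, 156, 162, 177, 208, 227, 237] → cuts [24, 48, 58, 64, 118, 124, 150, 160, 166, 181, 212, 231, 241]

All cut coordinates (distinct, sorted): [6, 11, 24, 31, 43, 48, 58, 64, 71, 80, 90, 95, 109, 118, 124, 150, 160, 166, 181, 189, 198, 212, 220, 225, 231, 241]

Fragment lengths:
  6→11: 5 bp
  11→24: 13 bp
  24→31: 7 bp
  31→43: 12 bp
  43→48: 5 bp
  48→58: 10 bp
  58→64: 6 bp
  64→71: 7 bp
  71→80: 9 bp
  80→90: 10 bp
  90→95: 5 bp
  95→109: 14 bp
  109→118: 9 bp
  118→124: 6 bp
  124→150: 26 bp
  150→160: 10 bp
  160→166: 6 bp
  166→181: 15 bp
  181→189: 8 bp
  189→198: 9 bp
  198→212: 14 bp
  212→220: 8 bp
  220→225: 5 bp
  225→231: 6 bp
  231→241: 10 bp
  241→6 (wrap): 242-241+6 = 7 bp

[5,5,5,5,6,6,6,6,7,7,7,8,8,9,9,9,10,10,10,10,12,13,14,14,15,26]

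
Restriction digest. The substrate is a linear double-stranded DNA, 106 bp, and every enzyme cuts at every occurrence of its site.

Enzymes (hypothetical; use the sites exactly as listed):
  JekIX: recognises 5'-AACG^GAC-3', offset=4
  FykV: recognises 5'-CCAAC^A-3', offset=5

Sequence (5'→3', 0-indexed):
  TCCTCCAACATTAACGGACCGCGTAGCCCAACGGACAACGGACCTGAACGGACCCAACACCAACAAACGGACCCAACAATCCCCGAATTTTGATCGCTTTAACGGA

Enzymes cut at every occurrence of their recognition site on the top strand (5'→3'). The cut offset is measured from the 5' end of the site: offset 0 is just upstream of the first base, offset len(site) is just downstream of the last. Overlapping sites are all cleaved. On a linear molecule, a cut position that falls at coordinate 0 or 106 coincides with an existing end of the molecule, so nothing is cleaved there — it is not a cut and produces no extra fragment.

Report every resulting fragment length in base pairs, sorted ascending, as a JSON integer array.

Site scan:
  JekIX (AACGGAC, off=4): starts [12, 29, 36, 46, 65] → cuts [16, 33, 40, 50, 69]
  FykV (CCAACA, off=5): starts [4, 53, 59, 72] → cuts [9, 58, 64, 77]

All cut coordinates (distinct, sorted): [9, 16, 33, 40, 50, 58, 64, 69, 77]

Fragments:
  [0,9): 9 bp
  [9,16): 7 bp
  [16,33): 17 bp
  [33,40): 7 bp
  [40,50): 10 bp
  [50,58): 8 bp
  [58,64): 6 bp
  [64,69): 5 bp
  [69,77): 8 bp
  [77,106): 29 bp

[5,6,7,7,8,8,9,10,17,29]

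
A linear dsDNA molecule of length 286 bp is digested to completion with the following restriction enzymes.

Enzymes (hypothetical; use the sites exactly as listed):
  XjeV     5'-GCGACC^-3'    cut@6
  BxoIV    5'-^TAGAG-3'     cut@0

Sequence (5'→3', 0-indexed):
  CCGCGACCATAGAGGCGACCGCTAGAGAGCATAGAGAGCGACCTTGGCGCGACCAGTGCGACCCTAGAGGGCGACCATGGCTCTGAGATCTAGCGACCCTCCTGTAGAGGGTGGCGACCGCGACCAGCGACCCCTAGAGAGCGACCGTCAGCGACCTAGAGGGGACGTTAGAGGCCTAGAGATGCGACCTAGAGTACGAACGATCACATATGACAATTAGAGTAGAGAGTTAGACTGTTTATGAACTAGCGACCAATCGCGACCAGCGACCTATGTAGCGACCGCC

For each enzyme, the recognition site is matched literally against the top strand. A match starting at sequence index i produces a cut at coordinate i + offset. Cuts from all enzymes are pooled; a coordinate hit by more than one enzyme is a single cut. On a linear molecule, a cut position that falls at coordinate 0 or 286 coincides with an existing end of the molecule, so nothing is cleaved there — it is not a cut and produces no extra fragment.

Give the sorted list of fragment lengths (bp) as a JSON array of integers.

Scan for sites:
  XjeV GCGACC/6: at [2, 14, 37, 48, 57, 70, 92, 113, 119, 126, 140, 150, 183, 248, 258, 265, 277] ⇒ [8, 20, 43, 54, 63, 76, 98, 119, 125, 132, 146, 156, 189, 254, 264, 271, 283]
  BxoIV TAGAG/0: at [9, 22, 31, 64, 104, 134, 156, 168, 176, 189, 217, 222] ⇒ [9, 22, 31, 64, 104, 134, 156, 168, 176, 189, 217, 222]

Pooled cuts: [8, 9, 20, 22, 31, 43, 54, 63, 64, 76, 98, 104, 119, 125, 132, 134, 146, 156, 168, 176, 189, 217, 222, 254, 264, 271, 283]

Fragment lengths:
  [0,8): 8 bp
  [8,9): 1 bp
  [9,20): 11 bp
  [20,22): 2 bp
  [22,31): 9 bp
  [31,43): 12 bp
  [43,54): 11 bp
  [54,63): 9 bp
  [63,64): 1 bp
  [64,76): 12 bp
  [76,98): 22 bp
  [98,104): 6 bp
  [104,119): 15 bp
  [119,125): 6 bp
  [125,132): 7 bp
  [132,134): 2 bp
  [134,146): 12 bp
  [146,156): 10 bp
  [156,168): 12 bp
  [168,176): 8 bp
  [176,189): 13 bp
  [189,217): 28 bp
  [217,222): 5 bp
  [222,254): 32 bp
  [254,264): 10 bp
  [264,271): 7 bp
  [271,283): 12 bp
  [283,286): 3 bp

[1,1,2,2,3,5,6,6,7,7,8,8,9,9,10,10,11,11,12,12,12,12,12,13,15,22,28,32]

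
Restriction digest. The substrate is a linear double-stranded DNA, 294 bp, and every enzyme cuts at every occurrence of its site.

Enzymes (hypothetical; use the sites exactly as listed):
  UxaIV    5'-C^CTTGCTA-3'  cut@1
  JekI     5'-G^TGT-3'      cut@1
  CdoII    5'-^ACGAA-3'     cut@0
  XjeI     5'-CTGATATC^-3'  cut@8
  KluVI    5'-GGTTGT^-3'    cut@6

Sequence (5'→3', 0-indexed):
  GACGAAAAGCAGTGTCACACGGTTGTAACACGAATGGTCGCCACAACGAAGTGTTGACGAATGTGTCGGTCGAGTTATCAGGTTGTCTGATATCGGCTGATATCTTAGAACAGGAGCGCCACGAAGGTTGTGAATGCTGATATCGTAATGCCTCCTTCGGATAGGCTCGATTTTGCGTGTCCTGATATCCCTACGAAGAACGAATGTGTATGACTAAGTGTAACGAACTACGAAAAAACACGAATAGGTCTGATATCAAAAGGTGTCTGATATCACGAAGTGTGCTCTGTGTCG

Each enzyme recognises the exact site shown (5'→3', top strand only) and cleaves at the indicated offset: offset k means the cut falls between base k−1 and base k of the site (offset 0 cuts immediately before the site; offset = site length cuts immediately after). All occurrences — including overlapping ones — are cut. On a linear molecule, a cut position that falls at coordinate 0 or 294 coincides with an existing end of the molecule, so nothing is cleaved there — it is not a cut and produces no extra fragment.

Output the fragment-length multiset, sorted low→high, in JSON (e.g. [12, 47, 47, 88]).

Site scan:
  UxaIV (CCTTGCTA, off=1): no sites
  JekI GTGT/1: at [11, 50, 62, 176, 205, 217, 262, 279, 288] ⇒ [12, 51, 63, 177, 206, 218, 263, 280, 289]
  CdoII ACGAA/0: at [1, 29, 45, 56, 120, 192, 199, 222, 229, 239, 274] ⇒ [1, 29, 45, 56, 120, 192, 199, 222, 229, 239, 274]
  XjeI CTGATATC/8: at [86, 96, 136, 181, 249, 266] ⇒ [94, 104, 144, 189, 257, 274]
  KluVI GGTTGT/6: at [20, 80, 125] ⇒ [26, 86, 131]

All cut coordinates (distinct, sorted): [1, 12, 26, 29, 45, 51, 56, 63, 86, 94, 104, 120, 131, 144, 177, 189, 192, 199, 206, 218, 222, 229, 239, 257, 263, 274, 280, 289]

Fragment lengths:
  [0,1): 1 bp
  [1,12): 11 bp
  [12,26): 14 bp
  [26,29): 3 bp
  [29,45): 16 bp
  [45,51): 6 bp
  [51,56): 5 bp
  [56,63): 7 bp
  [63,86): 23 bp
  [86,94): 8 bp
  [94,104): 10 bp
  [104,120): 16 bp
  [120,131): 11 bp
  [131,144): 13 bp
  [144,177): 33 bp
  [177,189): 12 bp
  [189,192): 3 bp
  [192,199): 7 bp
  [199,206): 7 bp
  [206,218): 12 bp
  [218,222): 4 bp
  [222,229): 7 bp
  [229,239): 10 bp
  [239,257): 18 bp
  [257,263): 6 bp
  [263,274): 11 bp
  [274,280): 6 bp
  [280,289): 9 bp
  [289,294): 5 bp

[1,3,3,4,5,5,6,6,6,7,7,7,7,8,9,10,10,11,11,11,12,12,13,14,16,16,18,23,33]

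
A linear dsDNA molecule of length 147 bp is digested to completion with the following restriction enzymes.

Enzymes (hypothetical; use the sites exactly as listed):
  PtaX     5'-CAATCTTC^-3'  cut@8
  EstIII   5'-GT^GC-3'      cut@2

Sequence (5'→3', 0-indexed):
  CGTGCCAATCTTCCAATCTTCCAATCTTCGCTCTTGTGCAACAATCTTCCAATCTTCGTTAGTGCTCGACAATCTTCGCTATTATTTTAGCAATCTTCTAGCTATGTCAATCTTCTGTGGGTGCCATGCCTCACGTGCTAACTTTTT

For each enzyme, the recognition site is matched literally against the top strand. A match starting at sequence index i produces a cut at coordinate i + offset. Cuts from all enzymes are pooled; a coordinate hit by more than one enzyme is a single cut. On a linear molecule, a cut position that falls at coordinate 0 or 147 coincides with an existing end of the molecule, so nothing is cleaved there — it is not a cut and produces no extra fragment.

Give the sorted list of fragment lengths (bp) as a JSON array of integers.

Scan for sites:
  PtaX CAATCTTC/8: at [5, 13, 21, 41, 49, 69, 90, 107] ⇒ [13, 21, 29, 49, 57, 77, 98, 115]
  EstIII GTGC/2: at [1, 35, 61, 120, 134] ⇒ [3, 37, 63, 122, 136]

Pooled cuts: [3, 13, 21, 29, 37, 49, 57, 63, 77, 98, 115, 122, 136]

Fragment lengths:
  [0,3): 3 bp
  [3,13): 10 bp
  [13,21): 8 bp
  [21,29): 8 bp
  [29,37): 8 bp
  [37,49): 12 bp
  [49,57): 8 bp
  [57,63): 6 bp
  [63,77): 14 bp
  [77,98): 21 bp
  [98,115): 17 bp
  [115,122): 7 bp
  [122,136): 14 bp
  [136,147): 11 bp

[3,6,7,8,8,8,8,10,11,12,14,14,17,21]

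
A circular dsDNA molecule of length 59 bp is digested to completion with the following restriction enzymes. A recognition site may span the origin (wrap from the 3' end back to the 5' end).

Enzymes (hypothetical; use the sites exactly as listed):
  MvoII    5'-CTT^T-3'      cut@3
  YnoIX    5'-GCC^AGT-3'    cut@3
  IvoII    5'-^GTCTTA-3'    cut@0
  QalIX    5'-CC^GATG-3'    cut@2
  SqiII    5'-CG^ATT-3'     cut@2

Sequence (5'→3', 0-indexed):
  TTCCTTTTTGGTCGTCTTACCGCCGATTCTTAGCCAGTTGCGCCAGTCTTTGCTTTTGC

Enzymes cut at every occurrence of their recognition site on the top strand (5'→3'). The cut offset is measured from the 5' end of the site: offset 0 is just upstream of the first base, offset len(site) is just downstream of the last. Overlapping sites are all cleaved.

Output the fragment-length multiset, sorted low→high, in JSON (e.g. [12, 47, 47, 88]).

[5,6,7,9,10,10,12]

Per-enzyme occurrences:
  MvoII CTTT/3: at [3, 47, 52] ⇒ [6, 50, 55]
  YnoIX GCCAGT/3: at [32, 41] ⇒ [35, 44]
  IvoII GTCTTA/0: at [13] ⇒ [13]
  QalIX (CCGATG, off=2): no sites
  SqiII CGATT/2: at [23] ⇒ [25]

Pooled cuts: [6, 13, 25, 35, 44, 50, 55]

Fragments:
  6→13: 7 bp
  13→25: 12 bp
  25→35: 10 bp
  35→44: 9 bp
  44→50: 6 bp
  50→55: 5 bp
  55→6 (wrap): 59-55+6 = 10 bp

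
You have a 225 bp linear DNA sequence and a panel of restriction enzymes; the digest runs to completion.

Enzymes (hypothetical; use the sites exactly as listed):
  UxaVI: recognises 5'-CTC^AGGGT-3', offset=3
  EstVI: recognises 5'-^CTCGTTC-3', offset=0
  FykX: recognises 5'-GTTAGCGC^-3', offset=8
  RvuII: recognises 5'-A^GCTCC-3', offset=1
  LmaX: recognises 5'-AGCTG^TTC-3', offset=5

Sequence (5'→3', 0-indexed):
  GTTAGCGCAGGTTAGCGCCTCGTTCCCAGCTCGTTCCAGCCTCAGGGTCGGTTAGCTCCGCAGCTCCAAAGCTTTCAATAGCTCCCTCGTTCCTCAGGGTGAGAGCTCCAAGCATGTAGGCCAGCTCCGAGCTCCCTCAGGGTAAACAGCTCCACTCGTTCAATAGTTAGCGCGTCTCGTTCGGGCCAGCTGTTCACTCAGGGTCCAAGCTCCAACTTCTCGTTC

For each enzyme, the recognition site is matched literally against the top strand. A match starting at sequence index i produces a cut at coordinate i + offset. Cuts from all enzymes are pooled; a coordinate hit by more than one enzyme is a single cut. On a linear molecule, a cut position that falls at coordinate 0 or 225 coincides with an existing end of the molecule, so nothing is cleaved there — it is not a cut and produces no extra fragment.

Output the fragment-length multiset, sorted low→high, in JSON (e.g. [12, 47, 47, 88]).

Per-enzyme occurrences:
  UxaVI (CTCAGGGT, off=3): starts [40, 92, 135, 196] → cuts [43, 95, 138, 199]
  EstVI (CTCGTTC, off=0): starts [18, 29, 85, 154, 175, 218] → cuts [18, 29, 85, 154, 175, 218]
  FykX (GTTAGCGC, off=8): starts [0, 10, 165] → cuts [8, 18, 173]
  RvuII (AGCTCC, off=1): starts [53, 61, 79, 103, 122, 129, 147, 207] → cuts [54, 62, 80, 104, 123, 130, 148, 208]
  LmaX (AGCTGTTC, off=5): starts [187] → cuts [192]

All cut coordinates (distinct, sorted): [8, 18, 29, 43, 54, 62, 80, 85, 95, 104, 123, 130, 138, 148, 154, 173, 175, 192, 199, 208, 218]

Fragments:
  [0,8): 8 bp
  [8,18): 10 bp
  [18,29): 11 bp
  [29,43): 14 bp
  [43,54): 11 bp
  [54,62): 8 bp
  [62,80): 18 bp
  [80,85): 5 bp
  [85,95): 10 bp
  [95,104): 9 bp
  [104,123): 19 bp
  [123,130): 7 bp
  [130,138): 8 bp
  [138,148): 10 bp
  [148,154): 6 bp
  [154,173): 19 bp
  [173,175): 2 bp
  [175,192): 17 bp
  [192,199): 7 bp
  [199,208): 9 bp
  [208,218): 10 bp
  [218,225): 7 bp

[2,5,6,7,7,7,8,8,8,9,9,10,10,10,10,11,11,14,17,18,19,19]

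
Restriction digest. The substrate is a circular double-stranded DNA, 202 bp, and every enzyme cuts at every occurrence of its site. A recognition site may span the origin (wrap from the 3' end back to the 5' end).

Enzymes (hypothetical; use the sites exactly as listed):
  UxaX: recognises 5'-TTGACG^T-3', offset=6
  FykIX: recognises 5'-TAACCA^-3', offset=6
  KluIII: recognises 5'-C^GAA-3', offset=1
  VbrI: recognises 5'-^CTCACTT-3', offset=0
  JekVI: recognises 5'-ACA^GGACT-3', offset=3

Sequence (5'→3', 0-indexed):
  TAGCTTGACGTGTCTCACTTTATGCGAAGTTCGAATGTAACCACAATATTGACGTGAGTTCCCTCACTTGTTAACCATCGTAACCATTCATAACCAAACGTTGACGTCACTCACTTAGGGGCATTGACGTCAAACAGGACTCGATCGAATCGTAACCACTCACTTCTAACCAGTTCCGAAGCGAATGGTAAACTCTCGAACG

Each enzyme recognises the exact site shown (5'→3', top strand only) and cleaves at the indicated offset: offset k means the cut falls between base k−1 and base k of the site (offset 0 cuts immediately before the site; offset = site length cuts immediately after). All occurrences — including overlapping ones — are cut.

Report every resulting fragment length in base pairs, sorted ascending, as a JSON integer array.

Per-enzyme occurrences:
  UxaX TTGACGT/6: at [4, 48, 100, 123] ⇒ [10, 54, 106, 129]
  FykIX TAACCA/6: at [37, 71, 80, 90, 152, 166] ⇒ [43, 77, 86, 96, 158, 172]
  KluIII CGAA/1: at [24, 31, 145, 176, 181, 196] ⇒ [25, 32, 146, 177, 182, 197]
  VbrI CTCACTT/0: at [13, 62, 109, 158] ⇒ [13, 62, 109, 158]
  JekVI ACAGGACT/3: at [133] ⇒ [136]

Pooled cuts: [10, 13, 25, 32, 43, 54, 62, 77, 86, 96, 106, 109, 129, 136, 146, 158, 172, 177, 182, 197]

Fragments:
  10→13: 3 bp
  13→25: 12 bp
  25→32: 7 bp
  32→43: 11 bp
  43→54: 11 bp
  54→62: 8 bp
  62→77: 15 bp
  77→86: 9 bp
  86→96: 10 bp
  96→106: 10 bp
  106→109: 3 bp
  109→129: 20 bp
  129→136: 7 bp
  136→146: 10 bp
  146→158: 12 bp
  158→172: 14 bp
  172→177: 5 bp
  177→182: 5 bp
  182→197: 15 bp
  197→10 (wrap): 202-197+10 = 15 bp

[3,3,5,5,7,7,8,9,10,10,10,11,11,12,12,14,15,15,15,20]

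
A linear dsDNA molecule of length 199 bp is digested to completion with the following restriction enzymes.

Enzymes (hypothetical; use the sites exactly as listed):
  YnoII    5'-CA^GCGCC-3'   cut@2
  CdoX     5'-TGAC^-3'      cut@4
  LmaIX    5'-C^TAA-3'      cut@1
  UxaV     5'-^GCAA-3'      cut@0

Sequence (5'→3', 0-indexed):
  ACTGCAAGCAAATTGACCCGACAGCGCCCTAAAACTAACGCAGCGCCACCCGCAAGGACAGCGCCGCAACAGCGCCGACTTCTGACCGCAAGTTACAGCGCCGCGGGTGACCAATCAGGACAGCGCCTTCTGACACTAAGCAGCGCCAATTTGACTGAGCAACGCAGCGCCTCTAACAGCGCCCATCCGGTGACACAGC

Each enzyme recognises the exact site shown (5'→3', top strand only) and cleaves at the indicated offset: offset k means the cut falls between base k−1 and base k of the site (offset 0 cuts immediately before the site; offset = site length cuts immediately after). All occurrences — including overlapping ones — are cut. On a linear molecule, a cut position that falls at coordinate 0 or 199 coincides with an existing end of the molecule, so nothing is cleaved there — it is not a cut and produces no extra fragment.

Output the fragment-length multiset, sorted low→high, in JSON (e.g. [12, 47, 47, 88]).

Scan for sites:
  YnoII (CAGCGCC, off=2): starts [21, 40, 58, 69, 95, 120, 140, 164, 176] → cuts [23, 42, 60, 71, 97, 122, 142, 166, 178]
  CdoX (TGAC, off=4): starts [13, 82, 107, 130, 151, 190] → cuts [17, 86, 111, 134, 155, 194]
  LmaIX (CTAA, off=1): starts [28, 34, 135, 172] → cuts [29, 35, 136, 173]
  UxaV (GCAA, off=0): starts [3, 7, 51, 65, 87, 158] → cuts [3, 7, 51, 65, 87, 158]

Pooled cuts: [3, 7, 17, 23, 29, 35, 42, 51, 60, 65, 71, 86, 87, 97, 111, 122, 134, 136, 142, 155, 158, 166, 173, 178, 194]

Fragments:
  [0,3): 3 bp
  [3,7): 4 bp
  [7,17): 10 bp
  [17,23): 6 bp
  [23,29): 6 bp
  [29,35): 6 bp
  [35,42): 7 bp
  [42,51): 9 bp
  [51,60): 9 bp
  [60,65): 5 bp
  [65,71): 6 bp
  [71,86): 15 bp
  [86,87): 1 bp
  [87,97): 10 bp
  [97,111): 14 bp
  [111,122): 11 bp
  [122,134): 12 bp
  [134,136): 2 bp
  [136,142): 6 bp
  [142,155): 13 bp
  [155,158): 3 bp
  [158,166): 8 bp
  [166,173): 7 bp
  [173,178): 5 bp
  [178,194): 16 bp
  [194,199): 5 bp

[1,2,3,3,4,5,5,5,6,6,6,6,6,7,7,8,9,9,10,10,11,12,13,14,15,16]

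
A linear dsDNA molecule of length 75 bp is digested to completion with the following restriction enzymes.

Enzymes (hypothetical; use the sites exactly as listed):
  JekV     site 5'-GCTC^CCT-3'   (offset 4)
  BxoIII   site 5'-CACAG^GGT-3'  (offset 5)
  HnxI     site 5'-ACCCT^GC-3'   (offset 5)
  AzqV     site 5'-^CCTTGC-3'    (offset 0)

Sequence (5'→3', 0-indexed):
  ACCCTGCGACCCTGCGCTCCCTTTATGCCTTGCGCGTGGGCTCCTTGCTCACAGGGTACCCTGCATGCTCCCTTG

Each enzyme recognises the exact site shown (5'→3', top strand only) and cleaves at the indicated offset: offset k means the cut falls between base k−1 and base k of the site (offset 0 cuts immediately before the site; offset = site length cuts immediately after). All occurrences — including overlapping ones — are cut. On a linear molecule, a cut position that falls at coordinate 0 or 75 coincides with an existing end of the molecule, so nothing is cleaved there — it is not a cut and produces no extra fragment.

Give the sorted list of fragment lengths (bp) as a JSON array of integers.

Site scan:
  JekV GCTCCCT/4: at [15, 66] ⇒ [19, 70]
  BxoIII CACAGGGT/5: at [49] ⇒ [54]
  HnxI ACCCTGC/5: at [0, 8, 57] ⇒ [5, 13, 62]
  AzqV CCTTGC/0: at [27, 42] ⇒ [27, 42]

All cut coordinates (distinct, sorted): [5, 13, 19, 27, 42, 54, 62, 70]

Fragment lengths:
  [0,5): 5 bp
  [5,13): 8 bp
  [13,19): 6 bp
  [19,27): 8 bp
  [27,42): 15 bp
  [42,54): 12 bp
  [54,62): 8 bp
  [62,70): 8 bp
  [70,75): 5 bp

[5,5,6,8,8,8,8,12,15]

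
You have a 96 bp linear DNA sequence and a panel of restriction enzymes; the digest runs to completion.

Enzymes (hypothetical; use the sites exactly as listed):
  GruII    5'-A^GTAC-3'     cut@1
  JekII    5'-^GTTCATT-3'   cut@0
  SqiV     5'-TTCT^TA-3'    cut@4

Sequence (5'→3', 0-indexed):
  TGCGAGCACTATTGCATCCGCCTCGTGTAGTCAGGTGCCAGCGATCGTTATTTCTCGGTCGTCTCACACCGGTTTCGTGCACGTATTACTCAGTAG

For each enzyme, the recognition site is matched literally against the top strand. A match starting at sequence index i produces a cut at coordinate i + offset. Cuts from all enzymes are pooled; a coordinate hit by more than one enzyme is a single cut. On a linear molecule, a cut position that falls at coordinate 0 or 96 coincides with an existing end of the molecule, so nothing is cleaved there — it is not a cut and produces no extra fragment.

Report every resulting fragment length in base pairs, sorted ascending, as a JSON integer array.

[96]

Scan for sites:
  GruII (AGTAC, off=1): no sites
  JekII (GTTCATT, off=0): no sites
  SqiV (TTCTTA, off=4): no sites

All cut coordinates (distinct, sorted): ∅

Fragments:
  no cuts → one linear fragment of 96 bp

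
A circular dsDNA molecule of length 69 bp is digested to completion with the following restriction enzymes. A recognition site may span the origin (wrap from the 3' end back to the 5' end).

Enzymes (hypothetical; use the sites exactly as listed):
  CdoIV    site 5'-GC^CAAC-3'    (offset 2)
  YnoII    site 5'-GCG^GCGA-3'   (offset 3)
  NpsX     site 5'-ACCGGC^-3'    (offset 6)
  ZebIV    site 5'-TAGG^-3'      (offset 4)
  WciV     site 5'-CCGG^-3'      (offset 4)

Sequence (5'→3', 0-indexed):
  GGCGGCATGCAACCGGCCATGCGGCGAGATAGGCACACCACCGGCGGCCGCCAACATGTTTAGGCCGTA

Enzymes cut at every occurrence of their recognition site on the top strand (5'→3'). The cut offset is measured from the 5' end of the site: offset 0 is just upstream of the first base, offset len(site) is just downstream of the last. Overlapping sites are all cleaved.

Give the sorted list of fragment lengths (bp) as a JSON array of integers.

Per-enzyme occurrences:
  CdoIV (GCCAAC, off=2): starts [49] → cuts [51]
  YnoII (GCGGCGA, off=3): starts [20] → cuts [23]
  NpsX (ACCGGC, off=6): starts [11, 39] → cuts [17, 45]
  ZebIV (TAGG, off=4): starts [29, 60, 67] → cuts [2, 33, 64]
  WciV (CCGG, off=4): starts [12, 40] → cuts [16, 44]

All cut coordinates (distinct, sorted): [2, 16, 17, 23, 33, 44, 45, 51, 64]

Fragments:
  2→16: 14 bp
  16→17: 1 bp
  17→23: 6 bp
  23→33: 10 bp
  33→44: 11 bp
  44→45: 1 bp
  45→51: 6 bp
  51→64: 13 bp
  64→2 (wrap): 69-64+2 = 7 bp

[1,1,6,6,7,10,11,13,14]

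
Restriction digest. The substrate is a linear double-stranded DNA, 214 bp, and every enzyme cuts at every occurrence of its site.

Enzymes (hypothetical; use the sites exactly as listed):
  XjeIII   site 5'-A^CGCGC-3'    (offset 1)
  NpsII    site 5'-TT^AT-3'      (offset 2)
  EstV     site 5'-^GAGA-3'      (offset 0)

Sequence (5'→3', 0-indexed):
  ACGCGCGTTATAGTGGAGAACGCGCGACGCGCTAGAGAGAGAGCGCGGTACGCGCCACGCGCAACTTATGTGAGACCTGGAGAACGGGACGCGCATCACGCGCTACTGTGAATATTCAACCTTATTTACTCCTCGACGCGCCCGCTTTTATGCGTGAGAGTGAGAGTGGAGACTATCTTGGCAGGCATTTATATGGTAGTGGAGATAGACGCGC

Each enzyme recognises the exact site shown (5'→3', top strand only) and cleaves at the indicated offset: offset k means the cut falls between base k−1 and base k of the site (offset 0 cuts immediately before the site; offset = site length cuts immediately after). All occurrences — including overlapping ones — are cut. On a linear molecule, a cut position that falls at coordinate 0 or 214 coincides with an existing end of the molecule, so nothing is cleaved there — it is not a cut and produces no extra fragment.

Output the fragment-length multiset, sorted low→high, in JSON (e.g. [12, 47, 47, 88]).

[1,2,2,4,5,5,6,6,6,7,7,7,7,8,8,8,9,10,10,11,12,13,13,22,25]

Site scan:
  XjeIII ACGCGC/1: at [0, 19, 26, 49, 56, 88, 97, 135, 208] ⇒ [1, 20, 27, 50, 57, 89, 98, 136, 209]
  NpsII TTAT/2: at [7, 65, 121, 147, 188] ⇒ [9, 67, 123, 149, 190]
  EstV GAGA/0: at [15, 34, 36, 38, 71, 79, 155, 161, 168, 201] ⇒ [15, 34, 36, 38, 71, 79, 155, 161, 168, 201]

All cut coordinates (distinct, sorted): [1, 9, 15, 20, 27, 34, 36, 38, 50, 57, 67, 71, 79, 89, 98, 123, 136, 149, 155, 161, 168, 190, 201, 209]

Fragment lengths:
  [0,1): 1 bp
  [1,9): 8 bp
  [9,15): 6 bp
  [15,20): 5 bp
  [20,27): 7 bp
  [27,34): 7 bp
  [34,36): 2 bp
  [36,38): 2 bp
  [38,50): 12 bp
  [50,57): 7 bp
  [57,67): 10 bp
  [67,71): 4 bp
  [71,79): 8 bp
  [79,89): 10 bp
  [89,98): 9 bp
  [98,123): 25 bp
  [123,136): 13 bp
  [136,149): 13 bp
  [149,155): 6 bp
  [155,161): 6 bp
  [161,168): 7 bp
  [168,190): 22 bp
  [190,201): 11 bp
  [201,209): 8 bp
  [209,214): 5 bp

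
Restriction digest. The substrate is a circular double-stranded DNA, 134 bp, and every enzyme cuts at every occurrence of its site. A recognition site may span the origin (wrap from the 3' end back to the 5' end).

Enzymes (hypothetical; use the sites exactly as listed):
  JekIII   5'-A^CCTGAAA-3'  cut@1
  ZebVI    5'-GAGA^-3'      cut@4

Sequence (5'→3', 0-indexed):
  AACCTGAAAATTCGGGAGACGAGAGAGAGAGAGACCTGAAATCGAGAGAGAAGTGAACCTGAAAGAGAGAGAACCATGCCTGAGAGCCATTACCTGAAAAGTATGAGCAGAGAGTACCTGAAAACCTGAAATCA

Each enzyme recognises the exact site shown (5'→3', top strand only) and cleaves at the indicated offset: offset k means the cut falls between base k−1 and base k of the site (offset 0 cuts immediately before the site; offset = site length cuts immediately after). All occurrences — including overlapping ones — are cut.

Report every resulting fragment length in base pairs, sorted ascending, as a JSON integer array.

Scan for sites:
  JekIII (ACCTGAAA, off=1): starts [1, 33, 56, 91, 115, 123] → cuts [2, 34, 57, 92, 116, 124]
  ZebVI (GAGA, off=4): starts [15, 20, 22, 24, 26, 28, 30, 43, 45, 47, 64, 66, 68, 81, 109] → cuts [19, 24, 26, 28, 30, 32, 34, 47, 49, 51, 68, 70, 72, 85, 113]

Pooled cuts: [2, 19, 24, 26, 28, 30, 32, 34, 47, 49, 51, 57, 68, 70, 72, 85, 92, 113, 116, 124]

Fragments:
  2→19: 17 bp
  19→24: 5 bp
  24→26: 2 bp
  26→28: 2 bp
  28→30: 2 bp
  30→32: 2 bp
  32→34: 2 bp
  34→47: 13 bp
  47→49: 2 bp
  49→51: 2 bp
  51→57: 6 bp
  57→68: 11 bp
  68→70: 2 bp
  70→72: 2 bp
  72→85: 13 bp
  85→92: 7 bp
  92→113: 21 bp
  113→116: 3 bp
  116→124: 8 bp
  124→2 (wrap): 134-124+2 = 12 bp

[2,2,2,2,2,2,2,2,2,3,5,6,7,8,11,12,13,13,17,21]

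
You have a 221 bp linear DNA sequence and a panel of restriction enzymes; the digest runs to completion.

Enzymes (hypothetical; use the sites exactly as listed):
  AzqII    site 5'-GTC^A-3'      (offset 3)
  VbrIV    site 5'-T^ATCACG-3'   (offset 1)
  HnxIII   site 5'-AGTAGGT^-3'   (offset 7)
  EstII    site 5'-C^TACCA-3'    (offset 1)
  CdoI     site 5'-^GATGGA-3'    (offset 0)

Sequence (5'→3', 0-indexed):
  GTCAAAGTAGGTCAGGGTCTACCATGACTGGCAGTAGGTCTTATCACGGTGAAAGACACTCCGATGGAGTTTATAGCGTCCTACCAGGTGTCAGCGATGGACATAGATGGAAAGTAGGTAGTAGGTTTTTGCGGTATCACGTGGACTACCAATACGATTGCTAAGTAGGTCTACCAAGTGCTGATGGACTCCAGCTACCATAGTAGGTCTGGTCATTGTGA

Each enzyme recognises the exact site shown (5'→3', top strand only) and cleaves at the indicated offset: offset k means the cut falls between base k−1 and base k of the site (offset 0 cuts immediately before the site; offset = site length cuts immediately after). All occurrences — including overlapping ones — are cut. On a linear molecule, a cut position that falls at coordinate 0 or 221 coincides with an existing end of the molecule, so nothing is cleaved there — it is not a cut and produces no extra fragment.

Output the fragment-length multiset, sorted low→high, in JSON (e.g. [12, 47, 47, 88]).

[1,1,3,3,3,6,6,7,7,9,9,10,11,11,11,13,13,14,19,20,20,24]

Site scan:
  AzqII GTCA/3: at [0, 10, 89, 211] ⇒ [3, 13, 92, 214]
  VbrIV TATCACG/1: at [41, 134] ⇒ [42, 135]
  HnxIII AGTAGGT/7: at [5, 32, 112, 119, 163, 201] ⇒ [12, 39, 119, 126, 170, 208]
  EstII CTACCA/1: at [18, 80, 145, 170, 194] ⇒ [19, 81, 146, 171, 195]
  CdoI GATGGA/0: at [62, 95, 105, 182] ⇒ [62, 95, 105, 182]

Pooled cuts: [3, 12, 13, 19, 39, 42, 62, 81, 92, 95, 105, 119, 126, 135, 146, 170, 171, 182, 195, 208, 214]

Fragment lengths:
  [0,3): 3 bp
  [3,12): 9 bp
  [12,13): 1 bp
  [13,19): 6 bp
  [19,39): 20 bp
  [39,42): 3 bp
  [42,62): 20 bp
  [62,81): 19 bp
  [81,92): 11 bp
  [92,95): 3 bp
  [95,105): 10 bp
  [105,119): 14 bp
  [119,126): 7 bp
  [126,135): 9 bp
  [135,146): 11 bp
  [146,170): 24 bp
  [170,171): 1 bp
  [171,182): 11 bp
  [182,195): 13 bp
  [195,208): 13 bp
  [208,214): 6 bp
  [214,221): 7 bp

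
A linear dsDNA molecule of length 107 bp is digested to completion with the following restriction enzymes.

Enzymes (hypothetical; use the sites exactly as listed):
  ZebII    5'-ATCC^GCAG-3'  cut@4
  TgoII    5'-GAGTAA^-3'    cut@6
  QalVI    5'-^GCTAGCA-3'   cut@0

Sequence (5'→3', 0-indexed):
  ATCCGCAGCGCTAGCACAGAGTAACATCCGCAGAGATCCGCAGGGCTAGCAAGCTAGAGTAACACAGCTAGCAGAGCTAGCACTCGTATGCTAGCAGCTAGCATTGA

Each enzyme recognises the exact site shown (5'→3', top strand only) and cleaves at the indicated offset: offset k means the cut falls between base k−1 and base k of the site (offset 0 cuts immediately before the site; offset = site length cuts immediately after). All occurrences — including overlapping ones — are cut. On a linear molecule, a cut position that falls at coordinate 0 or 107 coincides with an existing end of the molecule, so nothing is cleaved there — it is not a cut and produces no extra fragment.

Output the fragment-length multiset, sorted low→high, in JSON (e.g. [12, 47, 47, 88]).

Scan for sites:
  ZebII ATCCGCAG/4: at [0, 25, 35] ⇒ [4, 29, 39]
  TgoII GAGTAA/6: at [18, 56] ⇒ [24, 62]
  QalVI GCTAGCA/0: at [9, 44, 66, 75, 89, 96] ⇒ [9, 44, 66, 75, 89, 96]

Pooled cuts: [4, 9, 24, 29, 39, 44, 62, 66, 75, 89, 96]

Fragments:
  [0,4): 4 bp
  [4,9): 5 bp
  [9,24): 15 bp
  [24,29): 5 bp
  [29,39): 10 bp
  [39,44): 5 bp
  [44,62): 18 bp
  [62,66): 4 bp
  [66,75): 9 bp
  [75,89): 14 bp
  [89,96): 7 bp
  [96,107): 11 bp

[4,4,5,5,5,7,9,10,11,14,15,18]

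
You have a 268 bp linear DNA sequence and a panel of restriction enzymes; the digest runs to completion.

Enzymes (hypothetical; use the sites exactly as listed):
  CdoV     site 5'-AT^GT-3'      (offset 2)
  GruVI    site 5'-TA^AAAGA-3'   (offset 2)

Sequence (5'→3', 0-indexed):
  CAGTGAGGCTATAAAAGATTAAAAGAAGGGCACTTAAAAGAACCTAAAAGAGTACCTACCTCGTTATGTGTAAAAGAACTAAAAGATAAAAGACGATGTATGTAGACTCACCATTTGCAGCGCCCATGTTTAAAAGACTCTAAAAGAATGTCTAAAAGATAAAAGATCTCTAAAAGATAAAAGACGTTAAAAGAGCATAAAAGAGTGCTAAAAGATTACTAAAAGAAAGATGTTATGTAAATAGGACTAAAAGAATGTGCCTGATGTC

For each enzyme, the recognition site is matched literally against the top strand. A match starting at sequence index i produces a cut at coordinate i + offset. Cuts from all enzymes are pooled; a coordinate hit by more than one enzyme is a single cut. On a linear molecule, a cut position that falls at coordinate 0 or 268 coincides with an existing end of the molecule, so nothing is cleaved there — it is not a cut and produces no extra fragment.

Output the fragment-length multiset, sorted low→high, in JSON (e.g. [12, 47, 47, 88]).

Per-enzyme occurrences:
  CdoV ATGT/2: at [65, 95, 99, 125, 147, 229, 234, 254, 263] ⇒ [67, 97, 101, 127, 149, 231, 236, 256, 265]
  GruVI TAAAAGA/2: at [11, 19, 34, 44, 70, 79, 86, 130, 140, 152, 159, 170, 177, 187, 197, 208, 219, 247] ⇒ [13, 21, 36, 46, 72, 81, 88, 132, 142, 154, 161, 172, 179, 189, 199, 210, 221, 249]

Pooled cuts: [13, 21, 36, 46, 67, 72, 81, 88, 97, 101, 127, 132, 142, 149, 154, 161, 172, 179, 189, 199, 210, 221, 231, 236, 249, 256, 265]

Fragment lengths:
  [0,13): 13 bp
  [13,21): 8 bp
  [21,36): 15 bp
  [36,46): 10 bp
  [46,67): 21 bp
  [67,72): 5 bp
  [72,81): 9 bp
  [81,88): 7 bp
  [88,97): 9 bp
  [97,101): 4 bp
  [101,127): 26 bp
  [127,132): 5 bp
  [132,142): 10 bp
  [142,149): 7 bp
  [149,154): 5 bp
  [154,161): 7 bp
  [161,172): 11 bp
  [172,179): 7 bp
  [179,189): 10 bp
  [189,199): 10 bp
  [199,210): 11 bp
  [210,221): 11 bp
  [221,231): 10 bp
  [231,236): 5 bp
  [236,249): 13 bp
  [249,256): 7 bp
  [256,265): 9 bp
  [265,268): 3 bp

[3,4,5,5,5,5,7,7,7,7,7,8,9,9,9,10,10,10,10,10,11,11,11,13,13,15,21,26]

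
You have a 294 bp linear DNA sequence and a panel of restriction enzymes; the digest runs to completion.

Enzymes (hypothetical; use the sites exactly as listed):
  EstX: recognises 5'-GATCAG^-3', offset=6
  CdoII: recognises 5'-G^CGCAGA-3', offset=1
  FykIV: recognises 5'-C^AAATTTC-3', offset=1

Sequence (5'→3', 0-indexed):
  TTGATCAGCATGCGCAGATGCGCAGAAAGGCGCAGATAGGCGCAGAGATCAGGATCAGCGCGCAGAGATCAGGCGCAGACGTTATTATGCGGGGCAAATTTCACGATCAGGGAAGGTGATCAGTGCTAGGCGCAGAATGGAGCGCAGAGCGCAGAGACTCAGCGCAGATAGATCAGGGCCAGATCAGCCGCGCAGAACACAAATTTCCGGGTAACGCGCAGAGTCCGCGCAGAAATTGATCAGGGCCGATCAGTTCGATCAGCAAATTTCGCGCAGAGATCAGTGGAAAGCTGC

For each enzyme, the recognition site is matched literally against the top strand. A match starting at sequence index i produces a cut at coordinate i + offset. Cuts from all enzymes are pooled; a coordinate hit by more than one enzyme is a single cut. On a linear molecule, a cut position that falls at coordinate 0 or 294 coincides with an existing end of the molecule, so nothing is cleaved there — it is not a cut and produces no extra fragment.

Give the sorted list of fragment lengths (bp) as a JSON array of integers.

[1,1,2,3,4,6,7,7,8,8,8,9,10,10,10,10,11,11,11,12,12,12,12,13,13,14,15,16,16,22]

Scan for sites:
  EstX GATCAG/6: at [2, 46, 52, 66, 104, 117, 170, 181, 237, 247, 256, 277] ⇒ [8, 52, 58, 72, 110, 123, 176, 187, 243, 253, 262, 283]
  CdoII GCGCAGA/1: at [11, 19, 29, 39, 59, 72, 129, 141, 148, 161, 189, 215, 226, 270] ⇒ [12, 20, 30, 40, 60, 73, 130, 142, 149, 162, 190, 216, 227, 271]
  FykIV CAAATTTC/1: at [94, 199, 262] ⇒ [95, 200, 263]

All cut coordinates (distinct, sorted): [8, 12, 20, 30, 40, 52, 58, 60, 72, 73, 95, 110, 123, 130, 142, 149, 162, 176, 187, 190, 200, 216, 227, 243, 253, 262, 263, 271, 283]

Fragment lengths:
  [0,8): 8 bp
  [8,12): 4 bp
  [12,20): 8 bp
  [20,30): 10 bp
  [30,40): 10 bp
  [40,52): 12 bp
  [52,58): 6 bp
  [58,60): 2 bp
  [60,72): 12 bp
  [72,73): 1 bp
  [73,95): 22 bp
  [95,110): 15 bp
  [110,123): 13 bp
  [123,130): 7 bp
  [130,142): 12 bp
  [142,149): 7 bp
  [149,162): 13 bp
  [162,176): 14 bp
  [176,187): 11 bp
  [187,190): 3 bp
  [190,200): 10 bp
  [200,216): 16 bp
  [216,227): 11 bp
  [227,243): 16 bp
  [243,253): 10 bp
  [253,262): 9 bp
  [262,263): 1 bp
  [263,271): 8 bp
  [271,283): 12 bp
  [283,294): 11 bp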